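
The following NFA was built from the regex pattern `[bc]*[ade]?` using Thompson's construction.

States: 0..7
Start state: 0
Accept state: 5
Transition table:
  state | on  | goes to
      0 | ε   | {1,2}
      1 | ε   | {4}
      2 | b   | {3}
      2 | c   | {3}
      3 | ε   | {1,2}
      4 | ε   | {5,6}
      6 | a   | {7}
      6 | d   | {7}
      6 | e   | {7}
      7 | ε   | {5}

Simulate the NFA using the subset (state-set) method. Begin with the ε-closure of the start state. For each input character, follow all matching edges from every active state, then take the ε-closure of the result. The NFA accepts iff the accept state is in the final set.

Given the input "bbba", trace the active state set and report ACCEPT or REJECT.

Answer: ACCEPT

Steps:
initial (ε-close {0}): {0,1,2,4,5,6}
'b' @ 1: {1,2,3,4,5,6}  ✓accept
'b' @ 2: {1,2,3,4,5,6}  ✓accept
'b' @ 3: {1,2,3,4,5,6}  ✓accept
'a' @ 4: {5,7}  ✓accept
end set {5,7} — state 5 in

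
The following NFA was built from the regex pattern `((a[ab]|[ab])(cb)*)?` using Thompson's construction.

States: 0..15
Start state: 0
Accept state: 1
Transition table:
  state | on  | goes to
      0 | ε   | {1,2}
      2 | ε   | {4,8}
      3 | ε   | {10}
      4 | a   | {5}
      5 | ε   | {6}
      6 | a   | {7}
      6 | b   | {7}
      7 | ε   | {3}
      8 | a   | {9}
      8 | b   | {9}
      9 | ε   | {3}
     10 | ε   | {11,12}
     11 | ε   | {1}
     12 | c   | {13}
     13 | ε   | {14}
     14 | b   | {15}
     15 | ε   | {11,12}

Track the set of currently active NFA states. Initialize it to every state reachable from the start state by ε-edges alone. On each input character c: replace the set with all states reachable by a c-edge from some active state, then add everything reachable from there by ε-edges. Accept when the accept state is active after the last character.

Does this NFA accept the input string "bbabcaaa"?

Answer: REJECT

Steps:
S₀ = ε-closure({0}) = {0,1,2,4,8}
'b' @ 1: {1,3,9,10,11,12}  (accept∈set)
'b' @ 2: {}  — dead — no transitions
rest 'abcaaa' ignored (set empty)
final: {}; accept 1 not in set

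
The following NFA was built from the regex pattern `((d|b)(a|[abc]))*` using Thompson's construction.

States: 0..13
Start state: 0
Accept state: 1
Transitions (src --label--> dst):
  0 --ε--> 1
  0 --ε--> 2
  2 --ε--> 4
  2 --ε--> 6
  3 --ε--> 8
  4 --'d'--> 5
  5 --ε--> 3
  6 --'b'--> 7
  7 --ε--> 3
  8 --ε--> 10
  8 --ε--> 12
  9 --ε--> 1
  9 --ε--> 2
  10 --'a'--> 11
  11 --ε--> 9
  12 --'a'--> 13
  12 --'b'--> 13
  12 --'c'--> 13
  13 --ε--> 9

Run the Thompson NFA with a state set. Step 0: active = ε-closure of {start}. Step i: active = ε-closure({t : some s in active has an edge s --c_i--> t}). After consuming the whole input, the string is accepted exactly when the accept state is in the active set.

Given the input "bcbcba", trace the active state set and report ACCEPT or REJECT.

Answer: ACCEPT

Steps:
start: ε-closure({0}) = {0,1,2,4,6}
'b' @ 1: {3,7,8,10,12}
'c' @ 2: {1,2,4,6,9,13}  ✓accept
'b' @ 3: {3,7,8,10,12}
'c' @ 4: {1,2,4,6,9,13}  ✓accept
'b' @ 5: {3,7,8,10,12}
'a' @ 6: {1,2,4,6,9,11,13}  ✓accept
after full input: {1,2,4,6,9,11,13}  (accept=1 in)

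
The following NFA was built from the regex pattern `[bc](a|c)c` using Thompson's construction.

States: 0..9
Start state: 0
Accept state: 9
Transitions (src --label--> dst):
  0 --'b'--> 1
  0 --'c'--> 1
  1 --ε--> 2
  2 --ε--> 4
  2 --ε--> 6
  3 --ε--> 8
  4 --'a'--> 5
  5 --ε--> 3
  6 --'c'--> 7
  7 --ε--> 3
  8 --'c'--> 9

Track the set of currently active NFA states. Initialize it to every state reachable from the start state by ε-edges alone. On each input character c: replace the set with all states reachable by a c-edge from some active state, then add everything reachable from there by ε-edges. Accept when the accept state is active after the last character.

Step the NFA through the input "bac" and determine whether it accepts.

Answer: ACCEPT

Trace:
initial (ε-close {0}): {0}
'b' @ 1: {1,2,4,6}
'a' @ 2: {3,5,8}
'c' @ 3: {9}  ✓accept
end set {9} — state 9 in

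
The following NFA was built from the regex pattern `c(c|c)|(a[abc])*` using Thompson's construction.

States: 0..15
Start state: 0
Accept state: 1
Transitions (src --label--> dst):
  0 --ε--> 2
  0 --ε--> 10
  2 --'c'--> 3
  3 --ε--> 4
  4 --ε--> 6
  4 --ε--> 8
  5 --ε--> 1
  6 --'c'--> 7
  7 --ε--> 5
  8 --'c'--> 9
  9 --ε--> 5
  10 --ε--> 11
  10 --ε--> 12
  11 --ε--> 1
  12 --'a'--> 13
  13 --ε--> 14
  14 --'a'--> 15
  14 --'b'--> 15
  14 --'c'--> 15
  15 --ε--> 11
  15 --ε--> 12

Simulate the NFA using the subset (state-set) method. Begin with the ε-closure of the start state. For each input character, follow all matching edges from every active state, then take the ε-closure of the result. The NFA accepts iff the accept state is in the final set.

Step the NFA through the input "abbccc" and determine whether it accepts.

start: ε-closure({0}) = {0,1,2,10,11,12}
'a' @ 1: {13,14}
'b' @ 2: {1,11,12,15}  [accepting]
'b' @ 3: {}  — no active states
rest 'ccc' ignored (set empty)
end set {} — state 1 not in

Answer: REJECT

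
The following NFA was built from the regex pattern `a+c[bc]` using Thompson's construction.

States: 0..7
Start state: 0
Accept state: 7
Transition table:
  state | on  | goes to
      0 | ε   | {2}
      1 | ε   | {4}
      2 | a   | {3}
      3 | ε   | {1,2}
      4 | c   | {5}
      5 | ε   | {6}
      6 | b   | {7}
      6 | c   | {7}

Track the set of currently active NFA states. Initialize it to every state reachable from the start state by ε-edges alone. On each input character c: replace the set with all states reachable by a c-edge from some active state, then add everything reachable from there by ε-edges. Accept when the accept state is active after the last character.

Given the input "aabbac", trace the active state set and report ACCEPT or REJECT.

start: ε-closure({0}) = {0,2}
'a' @ 1: {1,2,3,4}
'a' @ 2: {1,2,3,4}
'b' @ 3: {}  — no active states
rest 'bac' ignored (set empty)
final: {}; accept 7 not in set

Answer: REJECT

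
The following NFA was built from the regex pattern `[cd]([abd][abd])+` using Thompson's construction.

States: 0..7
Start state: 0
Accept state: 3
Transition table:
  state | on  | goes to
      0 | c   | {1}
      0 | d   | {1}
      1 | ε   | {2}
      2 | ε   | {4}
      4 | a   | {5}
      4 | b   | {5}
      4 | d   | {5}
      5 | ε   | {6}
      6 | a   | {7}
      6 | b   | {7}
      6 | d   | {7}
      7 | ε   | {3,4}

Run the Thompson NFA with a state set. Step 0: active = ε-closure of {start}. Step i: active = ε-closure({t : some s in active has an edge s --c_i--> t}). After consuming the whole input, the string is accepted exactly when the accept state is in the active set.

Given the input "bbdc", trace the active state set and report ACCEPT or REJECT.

start: ε-closure({0}) = {0}
'b' @ 1: {}  — no active states
rest 'bdc' ignored (set empty)
after full input: {}  (accept=3 not in)

Answer: REJECT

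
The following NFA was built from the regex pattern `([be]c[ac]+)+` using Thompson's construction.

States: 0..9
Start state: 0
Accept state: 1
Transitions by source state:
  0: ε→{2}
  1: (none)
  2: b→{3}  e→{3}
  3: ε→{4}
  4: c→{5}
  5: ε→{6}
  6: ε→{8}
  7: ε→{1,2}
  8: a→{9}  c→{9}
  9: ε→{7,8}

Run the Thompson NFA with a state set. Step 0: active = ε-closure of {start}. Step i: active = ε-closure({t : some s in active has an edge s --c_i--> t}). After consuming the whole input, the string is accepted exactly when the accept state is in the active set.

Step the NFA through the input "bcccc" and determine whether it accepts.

S₀ = ε-closure({0}) = {0,2}
'b' @ 1: {3,4}
'c' @ 2: {5,6,8}
'c' @ 3: {1,2,7,8,9}  ✓accept
'c' @ 4: {1,2,7,8,9}  ✓accept
'c' @ 5: {1,2,7,8,9}  ✓accept
final: {1,2,7,8,9}; accept 1 in set

Answer: ACCEPT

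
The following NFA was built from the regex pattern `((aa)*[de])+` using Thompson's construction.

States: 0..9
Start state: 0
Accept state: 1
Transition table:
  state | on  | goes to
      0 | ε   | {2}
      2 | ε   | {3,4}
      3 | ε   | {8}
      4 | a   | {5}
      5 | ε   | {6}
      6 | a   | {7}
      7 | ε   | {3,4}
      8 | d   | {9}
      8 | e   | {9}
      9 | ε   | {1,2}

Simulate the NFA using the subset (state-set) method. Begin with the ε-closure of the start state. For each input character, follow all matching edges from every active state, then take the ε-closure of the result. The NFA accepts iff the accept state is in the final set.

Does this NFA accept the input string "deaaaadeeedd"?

Answer: ACCEPT

Steps:
S₀ = ε-closure({0}) = {0,2,3,4,8}
'd' @ 1: {1,2,3,4,8,9}  [accepting]
'e' @ 2: {1,2,3,4,8,9}  [accepting]
'a' @ 3: {5,6}
'a' @ 4: {3,4,7,8}
'a' @ 5: {5,6}
'a' @ 6: {3,4,7,8}
'd' @ 7: {1,2,3,4,8,9}  [accepting]
'e' @ 8: {1,2,3,4,8,9}  [accepting]
'e' @ 9: {1,2,3,4,8,9}  [accepting]
'e' @ 10: {1,2,3,4,8,9}  [accepting]
'd' @ 11: {1,2,3,4,8,9}  [accepting]
'd' @ 12: {1,2,3,4,8,9}  [accepting]
final: {1,2,3,4,8,9}; accept 1 in set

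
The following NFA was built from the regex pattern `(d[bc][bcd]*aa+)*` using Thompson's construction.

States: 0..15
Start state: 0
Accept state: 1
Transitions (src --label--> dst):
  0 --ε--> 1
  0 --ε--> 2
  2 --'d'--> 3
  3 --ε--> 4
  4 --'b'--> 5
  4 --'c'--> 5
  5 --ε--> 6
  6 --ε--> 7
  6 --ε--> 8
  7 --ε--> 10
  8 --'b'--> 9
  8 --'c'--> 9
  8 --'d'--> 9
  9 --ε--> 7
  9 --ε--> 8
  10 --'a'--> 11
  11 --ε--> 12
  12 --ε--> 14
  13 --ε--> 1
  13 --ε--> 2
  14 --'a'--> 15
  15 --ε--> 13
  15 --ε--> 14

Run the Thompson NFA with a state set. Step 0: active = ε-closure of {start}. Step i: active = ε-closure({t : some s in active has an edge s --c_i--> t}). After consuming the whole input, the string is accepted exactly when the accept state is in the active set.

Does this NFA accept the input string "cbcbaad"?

initial (ε-close {0}): {0,1,2}
'c' @ 1: {}  — no active states
rest 'bcbaad' ignored (set empty)
after full input: {}  (accept=1 not in)

Answer: REJECT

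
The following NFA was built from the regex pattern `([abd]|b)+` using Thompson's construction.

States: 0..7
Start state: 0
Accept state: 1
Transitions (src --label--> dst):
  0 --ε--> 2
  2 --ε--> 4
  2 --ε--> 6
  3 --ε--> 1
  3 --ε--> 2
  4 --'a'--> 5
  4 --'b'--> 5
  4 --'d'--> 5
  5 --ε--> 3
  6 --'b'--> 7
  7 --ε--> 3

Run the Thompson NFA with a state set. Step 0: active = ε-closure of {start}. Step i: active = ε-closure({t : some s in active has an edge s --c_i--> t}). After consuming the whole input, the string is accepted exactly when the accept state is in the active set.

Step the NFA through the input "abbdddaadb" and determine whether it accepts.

Answer: ACCEPT

Trace:
initial (ε-close {0}): {0,2,4,6}
'a' @ 1: {1,2,3,4,5,6}  [accepting]
'b' @ 2: {1,2,3,4,5,6,7}  [accepting]
'b' @ 3: {1,2,3,4,5,6,7}  [accepting]
'd' @ 4: {1,2,3,4,5,6}  [accepting]
'd' @ 5: {1,2,3,4,5,6}  [accepting]
'd' @ 6: {1,2,3,4,5,6}  [accepting]
'a' @ 7: {1,2,3,4,5,6}  [accepting]
'a' @ 8: {1,2,3,4,5,6}  [accepting]
'd' @ 9: {1,2,3,4,5,6}  [accepting]
'b' @ 10: {1,2,3,4,5,6,7}  [accepting]
after full input: {1,2,3,4,5,6,7}  (accept=1 in)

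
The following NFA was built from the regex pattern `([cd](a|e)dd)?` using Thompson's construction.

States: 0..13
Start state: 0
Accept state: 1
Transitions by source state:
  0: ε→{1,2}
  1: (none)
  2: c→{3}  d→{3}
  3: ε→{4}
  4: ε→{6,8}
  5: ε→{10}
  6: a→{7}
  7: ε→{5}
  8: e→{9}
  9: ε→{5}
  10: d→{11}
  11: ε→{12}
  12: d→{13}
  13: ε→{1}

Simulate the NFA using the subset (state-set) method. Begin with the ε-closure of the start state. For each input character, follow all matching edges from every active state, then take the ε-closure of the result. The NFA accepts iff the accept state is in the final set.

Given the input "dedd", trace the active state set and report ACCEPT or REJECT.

Answer: ACCEPT

Steps:
start: ε-closure({0}) = {0,1,2}
'd' @ 1: {3,4,6,8}
'e' @ 2: {5,9,10}
'd' @ 3: {11,12}
'd' @ 4: {1,13}  [accepting]
final: {1,13}; accept 1 in set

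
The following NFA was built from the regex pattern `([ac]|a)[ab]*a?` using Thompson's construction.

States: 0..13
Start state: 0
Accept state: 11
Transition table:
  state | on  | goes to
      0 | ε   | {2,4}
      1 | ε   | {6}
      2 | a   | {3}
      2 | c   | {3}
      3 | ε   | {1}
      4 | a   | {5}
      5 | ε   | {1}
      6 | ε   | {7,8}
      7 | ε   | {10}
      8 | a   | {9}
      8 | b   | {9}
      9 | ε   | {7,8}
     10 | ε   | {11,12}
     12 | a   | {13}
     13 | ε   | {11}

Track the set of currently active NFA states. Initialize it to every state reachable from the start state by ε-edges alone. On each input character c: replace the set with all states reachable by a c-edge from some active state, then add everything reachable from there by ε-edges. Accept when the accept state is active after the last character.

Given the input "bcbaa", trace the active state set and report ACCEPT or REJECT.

Answer: REJECT

Trace:
initial (ε-close {0}): {0,2,4}
'b' @ 1: {}  — state set empty
rest 'cbaa' ignored (set empty)
final: {}; accept 11 not in set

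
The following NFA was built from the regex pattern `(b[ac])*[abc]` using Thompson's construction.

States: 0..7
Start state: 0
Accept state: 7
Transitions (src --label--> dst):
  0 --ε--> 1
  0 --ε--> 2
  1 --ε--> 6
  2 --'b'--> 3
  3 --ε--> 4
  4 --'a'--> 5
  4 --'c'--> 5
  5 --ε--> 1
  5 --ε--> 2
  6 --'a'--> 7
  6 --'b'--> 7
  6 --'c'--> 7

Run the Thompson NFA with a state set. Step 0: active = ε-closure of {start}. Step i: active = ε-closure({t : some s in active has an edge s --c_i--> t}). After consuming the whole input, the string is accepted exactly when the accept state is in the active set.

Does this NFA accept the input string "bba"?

start: ε-closure({0}) = {0,1,2,6}
'b' @ 1: {3,4,7}  ✓accept
'b' @ 2: {}  — dead — no transitions
rest 'a' ignored (set empty)
after full input: {}  (accept=7 not in)

Answer: REJECT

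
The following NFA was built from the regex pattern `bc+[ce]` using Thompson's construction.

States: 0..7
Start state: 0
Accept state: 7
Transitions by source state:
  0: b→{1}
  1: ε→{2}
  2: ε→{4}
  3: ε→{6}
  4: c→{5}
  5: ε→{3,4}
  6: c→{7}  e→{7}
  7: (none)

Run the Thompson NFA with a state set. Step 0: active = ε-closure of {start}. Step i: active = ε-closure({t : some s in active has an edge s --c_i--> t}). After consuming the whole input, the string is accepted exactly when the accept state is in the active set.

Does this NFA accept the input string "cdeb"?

Answer: REJECT

Derivation:
S₀ = ε-closure({0}) = {0}
'c' @ 1: {}  — dead — no transitions
rest 'deb' ignored (set empty)
after full input: {}  (accept=7 not in)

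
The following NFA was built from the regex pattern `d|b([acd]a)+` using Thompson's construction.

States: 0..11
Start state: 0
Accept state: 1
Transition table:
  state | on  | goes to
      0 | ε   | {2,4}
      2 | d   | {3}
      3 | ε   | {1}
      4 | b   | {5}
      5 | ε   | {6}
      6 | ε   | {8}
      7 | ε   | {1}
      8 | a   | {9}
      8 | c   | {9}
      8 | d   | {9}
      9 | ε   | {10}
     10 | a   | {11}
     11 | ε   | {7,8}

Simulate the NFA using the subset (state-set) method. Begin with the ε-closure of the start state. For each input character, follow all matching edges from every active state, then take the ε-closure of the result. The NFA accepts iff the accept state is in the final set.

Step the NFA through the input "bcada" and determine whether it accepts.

initial (ε-close {0}): {0,2,4}
'b' @ 1: {5,6,8}
'c' @ 2: {9,10}
'a' @ 3: {1,7,8,11}  (accept∈set)
'd' @ 4: {9,10}
'a' @ 5: {1,7,8,11}  (accept∈set)
final: {1,7,8,11}; accept 1 in set

Answer: ACCEPT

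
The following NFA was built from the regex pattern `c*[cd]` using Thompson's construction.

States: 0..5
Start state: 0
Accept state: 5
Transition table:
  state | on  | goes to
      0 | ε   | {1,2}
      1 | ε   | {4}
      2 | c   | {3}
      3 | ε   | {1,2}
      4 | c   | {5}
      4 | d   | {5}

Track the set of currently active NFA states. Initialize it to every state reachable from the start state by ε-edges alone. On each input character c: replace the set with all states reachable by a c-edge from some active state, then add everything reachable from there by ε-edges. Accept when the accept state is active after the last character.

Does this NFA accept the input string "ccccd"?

start: ε-closure({0}) = {0,1,2,4}
'c' @ 1: {1,2,3,4,5}  ✓accept
'c' @ 2: {1,2,3,4,5}  ✓accept
'c' @ 3: {1,2,3,4,5}  ✓accept
'c' @ 4: {1,2,3,4,5}  ✓accept
'd' @ 5: {5}  ✓accept
after full input: {5}  (accept=5 in)

Answer: ACCEPT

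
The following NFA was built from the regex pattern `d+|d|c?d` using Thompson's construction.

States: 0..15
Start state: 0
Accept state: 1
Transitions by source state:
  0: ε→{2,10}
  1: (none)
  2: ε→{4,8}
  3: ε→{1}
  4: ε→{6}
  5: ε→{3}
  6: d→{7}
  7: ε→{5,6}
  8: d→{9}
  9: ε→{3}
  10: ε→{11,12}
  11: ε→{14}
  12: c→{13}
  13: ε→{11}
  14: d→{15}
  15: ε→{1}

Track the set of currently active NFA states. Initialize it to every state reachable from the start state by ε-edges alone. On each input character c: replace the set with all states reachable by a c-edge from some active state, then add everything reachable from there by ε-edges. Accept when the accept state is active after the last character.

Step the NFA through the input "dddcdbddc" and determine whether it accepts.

initial (ε-close {0}): {0,2,4,6,8,10,11,12,14}
'd' @ 1: {1,3,5,6,7,9,15}  (accept∈set)
'd' @ 2: {1,3,5,6,7}  (accept∈set)
'd' @ 3: {1,3,5,6,7}  (accept∈set)
'c' @ 4: {}  — state set empty
rest 'dbddc' ignored (set empty)
after full input: {}  (accept=1 not in)

Answer: REJECT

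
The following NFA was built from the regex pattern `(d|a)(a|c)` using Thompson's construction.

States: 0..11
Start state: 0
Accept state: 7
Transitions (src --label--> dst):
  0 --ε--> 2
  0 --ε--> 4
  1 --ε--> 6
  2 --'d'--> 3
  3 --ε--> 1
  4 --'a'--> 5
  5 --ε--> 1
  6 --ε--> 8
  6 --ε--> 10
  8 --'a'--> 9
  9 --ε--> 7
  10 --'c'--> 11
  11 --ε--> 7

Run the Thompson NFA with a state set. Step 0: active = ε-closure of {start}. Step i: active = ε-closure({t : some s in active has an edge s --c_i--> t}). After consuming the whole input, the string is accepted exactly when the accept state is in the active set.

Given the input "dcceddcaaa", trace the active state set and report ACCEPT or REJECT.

Answer: REJECT

Trace:
S₀ = ε-closure({0}) = {0,2,4}
'd' @ 1: {1,3,6,8,10}
'c' @ 2: {7,11}  (accept∈set)
'c' @ 3: {}  — no active states
rest 'eddcaaa' ignored (set empty)
after full input: {}  (accept=7 not in)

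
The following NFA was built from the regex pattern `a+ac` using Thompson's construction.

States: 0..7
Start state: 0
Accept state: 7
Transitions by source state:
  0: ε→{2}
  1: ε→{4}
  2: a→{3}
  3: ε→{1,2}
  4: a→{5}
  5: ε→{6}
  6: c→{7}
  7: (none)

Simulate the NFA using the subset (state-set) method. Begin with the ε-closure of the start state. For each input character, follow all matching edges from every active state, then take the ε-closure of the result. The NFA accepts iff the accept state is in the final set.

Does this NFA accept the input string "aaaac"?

S₀ = ε-closure({0}) = {0,2}
'a' @ 1: {1,2,3,4}
'a' @ 2: {1,2,3,4,5,6}
'a' @ 3: {1,2,3,4,5,6}
'a' @ 4: {1,2,3,4,5,6}
'c' @ 5: {7}  ✓accept
after full input: {7}  (accept=7 in)

Answer: ACCEPT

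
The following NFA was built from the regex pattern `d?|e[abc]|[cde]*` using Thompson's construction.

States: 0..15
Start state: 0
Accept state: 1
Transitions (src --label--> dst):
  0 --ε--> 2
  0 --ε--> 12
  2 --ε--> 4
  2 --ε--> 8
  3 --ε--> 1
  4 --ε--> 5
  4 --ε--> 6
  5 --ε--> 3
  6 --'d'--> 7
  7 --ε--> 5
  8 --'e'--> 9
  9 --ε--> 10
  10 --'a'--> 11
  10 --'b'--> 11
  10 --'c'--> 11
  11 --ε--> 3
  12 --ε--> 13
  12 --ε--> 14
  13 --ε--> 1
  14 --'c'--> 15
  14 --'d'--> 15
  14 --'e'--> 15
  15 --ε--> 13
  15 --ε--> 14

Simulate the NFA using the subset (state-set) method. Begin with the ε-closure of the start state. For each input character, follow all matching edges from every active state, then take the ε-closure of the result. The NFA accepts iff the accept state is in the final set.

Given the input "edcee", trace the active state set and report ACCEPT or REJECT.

Answer: ACCEPT

Derivation:
S₀ = ε-closure({0}) = {0,1,2,3,4,5,6,8,12,13,14}
'e' @ 1: {1,9,10,13,14,15}  (accept∈set)
'd' @ 2: {1,13,14,15}  (accept∈set)
'c' @ 3: {1,13,14,15}  (accept∈set)
'e' @ 4: {1,13,14,15}  (accept∈set)
'e' @ 5: {1,13,14,15}  (accept∈set)
end set {1,13,14,15} — state 1 in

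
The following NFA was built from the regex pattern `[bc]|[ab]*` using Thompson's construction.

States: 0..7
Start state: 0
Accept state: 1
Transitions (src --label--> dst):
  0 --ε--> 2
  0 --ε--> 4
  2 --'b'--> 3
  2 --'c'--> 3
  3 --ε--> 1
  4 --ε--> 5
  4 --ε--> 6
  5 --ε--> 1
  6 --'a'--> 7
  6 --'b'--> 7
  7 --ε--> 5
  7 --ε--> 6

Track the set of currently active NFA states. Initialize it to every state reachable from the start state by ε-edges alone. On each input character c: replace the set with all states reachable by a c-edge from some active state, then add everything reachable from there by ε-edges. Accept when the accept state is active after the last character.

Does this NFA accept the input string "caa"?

S₀ = ε-closure({0}) = {0,1,2,4,5,6}
'c' @ 1: {1,3}  (accept∈set)
'a' @ 2: {}  — dead — no transitions
rest 'a' ignored (set empty)
final: {}; accept 1 not in set

Answer: REJECT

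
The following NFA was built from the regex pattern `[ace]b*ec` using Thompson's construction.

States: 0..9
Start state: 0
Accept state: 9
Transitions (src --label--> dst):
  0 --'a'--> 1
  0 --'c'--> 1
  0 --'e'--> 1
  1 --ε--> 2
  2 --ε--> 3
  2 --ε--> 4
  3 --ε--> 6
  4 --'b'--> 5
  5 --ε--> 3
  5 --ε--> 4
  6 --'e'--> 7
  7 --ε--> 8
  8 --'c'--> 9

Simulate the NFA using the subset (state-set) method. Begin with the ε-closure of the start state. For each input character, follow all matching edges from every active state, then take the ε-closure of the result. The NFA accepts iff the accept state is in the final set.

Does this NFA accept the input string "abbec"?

Answer: ACCEPT

Steps:
initial (ε-close {0}): {0}
'a' @ 1: {1,2,3,4,6}
'b' @ 2: {3,4,5,6}
'b' @ 3: {3,4,5,6}
'e' @ 4: {7,8}
'c' @ 5: {9}  (accept∈set)
final: {9}; accept 9 in set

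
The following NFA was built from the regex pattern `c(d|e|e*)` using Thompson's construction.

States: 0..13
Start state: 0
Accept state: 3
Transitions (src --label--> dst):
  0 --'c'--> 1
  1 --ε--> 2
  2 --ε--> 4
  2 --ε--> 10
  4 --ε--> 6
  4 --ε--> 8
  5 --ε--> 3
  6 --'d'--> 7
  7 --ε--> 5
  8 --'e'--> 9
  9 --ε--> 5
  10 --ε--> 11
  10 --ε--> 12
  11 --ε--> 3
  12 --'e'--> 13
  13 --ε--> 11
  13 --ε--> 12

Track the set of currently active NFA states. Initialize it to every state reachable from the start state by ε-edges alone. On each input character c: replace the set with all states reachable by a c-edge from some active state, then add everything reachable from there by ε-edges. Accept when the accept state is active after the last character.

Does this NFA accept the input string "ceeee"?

start: ε-closure({0}) = {0}
'c' @ 1: {1,2,3,4,6,8,10,11,12}  ✓accept
'e' @ 2: {3,5,9,11,12,13}  ✓accept
'e' @ 3: {3,11,12,13}  ✓accept
'e' @ 4: {3,11,12,13}  ✓accept
'e' @ 5: {3,11,12,13}  ✓accept
final: {3,11,12,13}; accept 3 in set

Answer: ACCEPT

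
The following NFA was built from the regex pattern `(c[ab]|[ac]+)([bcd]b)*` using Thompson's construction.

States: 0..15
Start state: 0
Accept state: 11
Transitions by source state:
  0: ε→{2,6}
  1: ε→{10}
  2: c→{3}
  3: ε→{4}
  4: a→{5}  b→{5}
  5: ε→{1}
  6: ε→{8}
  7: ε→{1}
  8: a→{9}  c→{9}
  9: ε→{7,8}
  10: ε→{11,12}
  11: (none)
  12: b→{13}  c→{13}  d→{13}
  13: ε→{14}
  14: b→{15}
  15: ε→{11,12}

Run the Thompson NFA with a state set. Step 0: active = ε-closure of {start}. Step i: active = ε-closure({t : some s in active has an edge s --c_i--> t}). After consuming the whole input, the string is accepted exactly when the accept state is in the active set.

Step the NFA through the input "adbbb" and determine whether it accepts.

start: ε-closure({0}) = {0,2,6,8}
'a' @ 1: {1,7,8,9,10,11,12}  ✓accept
'd' @ 2: {13,14}
'b' @ 3: {11,12,15}  ✓accept
'b' @ 4: {13,14}
'b' @ 5: {11,12,15}  ✓accept
after full input: {11,12,15}  (accept=11 in)

Answer: ACCEPT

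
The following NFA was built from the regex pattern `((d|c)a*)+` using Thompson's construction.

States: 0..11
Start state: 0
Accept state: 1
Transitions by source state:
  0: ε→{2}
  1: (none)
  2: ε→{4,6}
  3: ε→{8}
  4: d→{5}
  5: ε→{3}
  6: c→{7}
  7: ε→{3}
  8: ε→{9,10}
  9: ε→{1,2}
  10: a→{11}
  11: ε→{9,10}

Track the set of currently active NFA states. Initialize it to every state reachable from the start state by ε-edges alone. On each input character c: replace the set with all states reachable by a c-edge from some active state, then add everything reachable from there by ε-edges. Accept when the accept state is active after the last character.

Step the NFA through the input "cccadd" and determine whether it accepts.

Answer: ACCEPT

Steps:
S₀ = ε-closure({0}) = {0,2,4,6}
'c' @ 1: {1,2,3,4,6,7,8,9,10}  (accept∈set)
'c' @ 2: {1,2,3,4,6,7,8,9,10}  (accept∈set)
'c' @ 3: {1,2,3,4,6,7,8,9,10}  (accept∈set)
'a' @ 4: {1,2,4,6,9,10,11}  (accept∈set)
'd' @ 5: {1,2,3,4,5,6,8,9,10}  (accept∈set)
'd' @ 6: {1,2,3,4,5,6,8,9,10}  (accept∈set)
end set {1,2,3,4,5,6,8,9,10} — state 1 in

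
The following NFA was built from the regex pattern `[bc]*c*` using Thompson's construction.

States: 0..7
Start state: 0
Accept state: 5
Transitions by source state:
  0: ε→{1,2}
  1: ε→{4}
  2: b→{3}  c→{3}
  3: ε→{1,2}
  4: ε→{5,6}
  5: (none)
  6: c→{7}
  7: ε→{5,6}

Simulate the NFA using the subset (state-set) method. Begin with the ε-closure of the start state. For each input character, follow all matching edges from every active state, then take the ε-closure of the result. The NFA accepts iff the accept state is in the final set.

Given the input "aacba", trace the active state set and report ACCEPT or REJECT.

Answer: REJECT

Steps:
S₀ = ε-closure({0}) = {0,1,2,4,5,6}
'a' @ 1: {}  — state set empty
rest 'acba' ignored (set empty)
end set {} — state 5 not in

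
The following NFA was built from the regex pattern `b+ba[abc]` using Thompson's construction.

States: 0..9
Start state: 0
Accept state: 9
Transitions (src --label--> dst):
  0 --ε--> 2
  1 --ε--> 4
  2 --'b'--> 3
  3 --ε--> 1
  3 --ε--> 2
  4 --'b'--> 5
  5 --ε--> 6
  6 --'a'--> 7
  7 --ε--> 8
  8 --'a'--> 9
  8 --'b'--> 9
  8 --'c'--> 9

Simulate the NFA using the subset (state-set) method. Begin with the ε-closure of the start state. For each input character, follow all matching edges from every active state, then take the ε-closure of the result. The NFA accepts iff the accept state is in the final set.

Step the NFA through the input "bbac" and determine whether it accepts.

Answer: ACCEPT

Trace:
initial (ε-close {0}): {0,2}
'b' @ 1: {1,2,3,4}
'b' @ 2: {1,2,3,4,5,6}
'a' @ 3: {7,8}
'c' @ 4: {9}  [accepting]
end set {9} — state 9 in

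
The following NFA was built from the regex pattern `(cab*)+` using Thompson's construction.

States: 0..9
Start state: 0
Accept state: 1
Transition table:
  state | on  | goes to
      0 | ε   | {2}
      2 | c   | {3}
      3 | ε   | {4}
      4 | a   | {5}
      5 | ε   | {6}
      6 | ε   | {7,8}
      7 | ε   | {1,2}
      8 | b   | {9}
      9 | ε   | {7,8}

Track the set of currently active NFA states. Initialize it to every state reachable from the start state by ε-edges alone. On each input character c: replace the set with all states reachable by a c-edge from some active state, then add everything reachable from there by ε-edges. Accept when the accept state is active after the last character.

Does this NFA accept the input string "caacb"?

initial (ε-close {0}): {0,2}
'c' @ 1: {3,4}
'a' @ 2: {1,2,5,6,7,8}  (accept∈set)
'a' @ 3: {}  — dead — no transitions
rest 'cb' ignored (set empty)
after full input: {}  (accept=1 not in)

Answer: REJECT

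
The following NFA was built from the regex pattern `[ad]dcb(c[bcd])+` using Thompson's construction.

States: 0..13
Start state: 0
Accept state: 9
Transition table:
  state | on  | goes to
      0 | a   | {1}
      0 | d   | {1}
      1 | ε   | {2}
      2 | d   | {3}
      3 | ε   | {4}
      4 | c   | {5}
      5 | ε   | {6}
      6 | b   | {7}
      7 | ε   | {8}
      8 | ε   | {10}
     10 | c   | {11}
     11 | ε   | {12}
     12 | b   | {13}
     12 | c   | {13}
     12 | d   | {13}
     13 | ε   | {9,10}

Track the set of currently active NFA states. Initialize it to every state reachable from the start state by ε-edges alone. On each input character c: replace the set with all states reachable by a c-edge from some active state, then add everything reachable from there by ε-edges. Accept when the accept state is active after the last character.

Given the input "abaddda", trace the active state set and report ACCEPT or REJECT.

S₀ = ε-closure({0}) = {0}
'a' @ 1: {1,2}
'b' @ 2: {}  — no active states
rest 'addda' ignored (set empty)
final: {}; accept 9 not in set

Answer: REJECT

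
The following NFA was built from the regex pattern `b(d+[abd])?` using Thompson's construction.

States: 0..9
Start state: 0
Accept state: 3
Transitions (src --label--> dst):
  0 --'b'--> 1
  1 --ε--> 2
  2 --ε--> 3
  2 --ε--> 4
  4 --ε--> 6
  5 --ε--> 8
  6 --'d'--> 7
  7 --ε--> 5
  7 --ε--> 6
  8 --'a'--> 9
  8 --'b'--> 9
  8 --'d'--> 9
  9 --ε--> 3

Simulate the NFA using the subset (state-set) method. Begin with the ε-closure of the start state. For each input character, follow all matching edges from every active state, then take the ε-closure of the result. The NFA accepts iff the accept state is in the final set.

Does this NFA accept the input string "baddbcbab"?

Answer: REJECT

Trace:
start: ε-closure({0}) = {0}
'b' @ 1: {1,2,3,4,6}  ✓accept
'a' @ 2: {}  — state set empty
rest 'ddbcbab' ignored (set empty)
end set {} — state 3 not in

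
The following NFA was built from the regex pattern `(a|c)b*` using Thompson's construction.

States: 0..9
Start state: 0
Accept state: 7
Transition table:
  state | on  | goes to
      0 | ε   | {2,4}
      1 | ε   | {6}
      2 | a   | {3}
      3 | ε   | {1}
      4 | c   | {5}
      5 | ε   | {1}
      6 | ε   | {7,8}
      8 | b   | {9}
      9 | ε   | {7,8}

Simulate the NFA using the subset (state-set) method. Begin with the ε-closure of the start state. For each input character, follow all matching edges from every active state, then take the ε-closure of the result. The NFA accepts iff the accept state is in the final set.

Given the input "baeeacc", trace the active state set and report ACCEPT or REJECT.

Answer: REJECT

Trace:
initial (ε-close {0}): {0,2,4}
'b' @ 1: {}  — dead — no transitions
rest 'aeeacc' ignored (set empty)
after full input: {}  (accept=7 not in)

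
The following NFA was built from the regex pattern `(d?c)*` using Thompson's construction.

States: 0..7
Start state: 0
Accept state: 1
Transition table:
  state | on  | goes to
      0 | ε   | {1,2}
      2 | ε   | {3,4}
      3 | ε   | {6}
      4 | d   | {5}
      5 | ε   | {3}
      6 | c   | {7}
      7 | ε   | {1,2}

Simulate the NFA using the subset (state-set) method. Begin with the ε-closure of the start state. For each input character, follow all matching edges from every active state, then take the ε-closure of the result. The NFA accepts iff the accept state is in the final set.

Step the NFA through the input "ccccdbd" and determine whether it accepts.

Answer: REJECT

Derivation:
S₀ = ε-closure({0}) = {0,1,2,3,4,6}
'c' @ 1: {1,2,3,4,6,7}  [accepting]
'c' @ 2: {1,2,3,4,6,7}  [accepting]
'c' @ 3: {1,2,3,4,6,7}  [accepting]
'c' @ 4: {1,2,3,4,6,7}  [accepting]
'd' @ 5: {3,5,6}
'b' @ 6: {}  — state set empty
rest 'd' ignored (set empty)
end set {} — state 1 not in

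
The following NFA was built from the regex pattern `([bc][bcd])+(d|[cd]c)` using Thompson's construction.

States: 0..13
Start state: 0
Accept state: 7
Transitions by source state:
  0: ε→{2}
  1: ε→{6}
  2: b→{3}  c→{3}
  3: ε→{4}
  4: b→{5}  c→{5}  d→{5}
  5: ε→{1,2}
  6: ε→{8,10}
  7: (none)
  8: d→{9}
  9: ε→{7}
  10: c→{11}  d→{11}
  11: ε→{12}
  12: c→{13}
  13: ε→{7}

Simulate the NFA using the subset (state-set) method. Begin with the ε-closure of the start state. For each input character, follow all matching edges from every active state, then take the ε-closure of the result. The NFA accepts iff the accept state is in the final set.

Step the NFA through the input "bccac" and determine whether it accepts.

Answer: REJECT

Trace:
initial (ε-close {0}): {0,2}
'b' @ 1: {3,4}
'c' @ 2: {1,2,5,6,8,10}
'c' @ 3: {3,4,11,12}
'a' @ 4: {}  — state set empty
rest 'c' ignored (set empty)
final: {}; accept 7 not in set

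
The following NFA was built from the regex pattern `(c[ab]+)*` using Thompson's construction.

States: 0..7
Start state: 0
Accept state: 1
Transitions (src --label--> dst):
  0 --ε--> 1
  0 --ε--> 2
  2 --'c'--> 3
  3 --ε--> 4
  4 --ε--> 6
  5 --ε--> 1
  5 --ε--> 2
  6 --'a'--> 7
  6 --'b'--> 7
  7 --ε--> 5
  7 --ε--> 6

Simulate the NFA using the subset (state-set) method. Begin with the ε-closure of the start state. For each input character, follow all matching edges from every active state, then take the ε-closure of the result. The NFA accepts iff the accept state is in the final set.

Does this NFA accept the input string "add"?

Answer: REJECT

Derivation:
initial (ε-close {0}): {0,1,2}
'a' @ 1: {}  — state set empty
rest 'dd' ignored (set empty)
after full input: {}  (accept=1 not in)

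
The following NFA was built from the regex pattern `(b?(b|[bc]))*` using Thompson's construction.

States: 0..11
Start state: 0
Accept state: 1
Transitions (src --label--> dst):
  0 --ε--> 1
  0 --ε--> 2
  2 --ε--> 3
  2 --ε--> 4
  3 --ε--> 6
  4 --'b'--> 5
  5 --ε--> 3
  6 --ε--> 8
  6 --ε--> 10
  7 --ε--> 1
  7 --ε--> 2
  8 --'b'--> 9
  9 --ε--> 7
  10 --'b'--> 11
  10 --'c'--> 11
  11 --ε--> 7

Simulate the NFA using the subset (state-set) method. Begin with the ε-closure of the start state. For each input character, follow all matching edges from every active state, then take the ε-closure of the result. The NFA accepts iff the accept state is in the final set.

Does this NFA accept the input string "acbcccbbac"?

S₀ = ε-closure({0}) = {0,1,2,3,4,6,8,10}
'a' @ 1: {}  — no active states
rest 'cbcccbbac' ignored (set empty)
after full input: {}  (accept=1 not in)

Answer: REJECT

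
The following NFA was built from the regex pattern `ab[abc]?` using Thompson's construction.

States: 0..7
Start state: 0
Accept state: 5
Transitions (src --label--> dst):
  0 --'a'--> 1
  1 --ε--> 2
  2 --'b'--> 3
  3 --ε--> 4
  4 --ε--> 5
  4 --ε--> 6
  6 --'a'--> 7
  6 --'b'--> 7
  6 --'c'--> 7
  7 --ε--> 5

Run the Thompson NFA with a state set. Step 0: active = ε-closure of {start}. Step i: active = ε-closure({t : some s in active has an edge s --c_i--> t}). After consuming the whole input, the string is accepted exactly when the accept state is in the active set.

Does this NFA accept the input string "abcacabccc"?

S₀ = ε-closure({0}) = {0}
'a' @ 1: {1,2}
'b' @ 2: {3,4,5,6}  [accepting]
'c' @ 3: {5,7}  [accepting]
'a' @ 4: {}  — dead — no transitions
rest 'cabccc' ignored (set empty)
end set {} — state 5 not in

Answer: REJECT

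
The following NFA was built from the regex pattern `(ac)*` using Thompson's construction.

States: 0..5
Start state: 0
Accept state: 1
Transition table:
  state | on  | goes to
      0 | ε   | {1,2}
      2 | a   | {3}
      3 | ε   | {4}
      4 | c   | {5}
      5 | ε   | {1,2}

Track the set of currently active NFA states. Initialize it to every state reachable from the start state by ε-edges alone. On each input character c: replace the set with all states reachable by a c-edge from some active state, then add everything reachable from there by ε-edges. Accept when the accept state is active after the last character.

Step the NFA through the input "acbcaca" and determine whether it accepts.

Answer: REJECT

Steps:
initial (ε-close {0}): {0,1,2}
'a' @ 1: {3,4}
'c' @ 2: {1,2,5}  (accept∈set)
'b' @ 3: {}  — no active states
rest 'caca' ignored (set empty)
final: {}; accept 1 not in set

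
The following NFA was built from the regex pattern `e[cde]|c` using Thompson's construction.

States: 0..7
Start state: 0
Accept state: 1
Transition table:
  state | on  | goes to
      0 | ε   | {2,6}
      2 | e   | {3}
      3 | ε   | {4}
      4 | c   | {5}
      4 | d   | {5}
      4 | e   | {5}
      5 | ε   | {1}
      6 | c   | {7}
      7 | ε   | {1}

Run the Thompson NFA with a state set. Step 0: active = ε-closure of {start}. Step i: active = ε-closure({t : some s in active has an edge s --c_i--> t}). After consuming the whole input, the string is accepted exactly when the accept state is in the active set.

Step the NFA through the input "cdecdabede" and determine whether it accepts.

Answer: REJECT

Derivation:
initial (ε-close {0}): {0,2,6}
'c' @ 1: {1,7}  ✓accept
'd' @ 2: {}  — dead — no transitions
rest 'ecdabede' ignored (set empty)
after full input: {}  (accept=1 not in)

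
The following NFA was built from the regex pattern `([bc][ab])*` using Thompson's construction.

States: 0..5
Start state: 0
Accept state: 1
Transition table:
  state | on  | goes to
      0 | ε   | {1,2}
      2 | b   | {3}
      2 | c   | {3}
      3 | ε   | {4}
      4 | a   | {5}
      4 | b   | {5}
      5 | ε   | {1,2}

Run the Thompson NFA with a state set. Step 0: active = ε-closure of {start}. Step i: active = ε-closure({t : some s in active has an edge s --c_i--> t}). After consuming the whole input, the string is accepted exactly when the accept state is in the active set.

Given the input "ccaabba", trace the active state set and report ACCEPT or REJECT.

Answer: REJECT

Trace:
start: ε-closure({0}) = {0,1,2}
'c' @ 1: {3,4}
'c' @ 2: {}  — state set empty
rest 'aabba' ignored (set empty)
after full input: {}  (accept=1 not in)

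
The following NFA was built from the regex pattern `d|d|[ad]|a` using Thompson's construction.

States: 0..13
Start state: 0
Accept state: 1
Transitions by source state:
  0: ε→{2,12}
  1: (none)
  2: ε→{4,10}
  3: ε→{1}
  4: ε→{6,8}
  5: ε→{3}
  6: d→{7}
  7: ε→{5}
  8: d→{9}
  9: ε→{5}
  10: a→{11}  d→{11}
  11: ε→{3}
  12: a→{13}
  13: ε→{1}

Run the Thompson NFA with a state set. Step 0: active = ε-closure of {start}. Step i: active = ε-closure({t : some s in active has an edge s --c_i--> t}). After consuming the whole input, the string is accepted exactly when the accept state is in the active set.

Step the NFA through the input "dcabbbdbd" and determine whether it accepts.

S₀ = ε-closure({0}) = {0,2,4,6,8,10,12}
'd' @ 1: {1,3,5,7,9,11}  [accepting]
'c' @ 2: {}  — dead — no transitions
rest 'abbbdbd' ignored (set empty)
end set {} — state 1 not in

Answer: REJECT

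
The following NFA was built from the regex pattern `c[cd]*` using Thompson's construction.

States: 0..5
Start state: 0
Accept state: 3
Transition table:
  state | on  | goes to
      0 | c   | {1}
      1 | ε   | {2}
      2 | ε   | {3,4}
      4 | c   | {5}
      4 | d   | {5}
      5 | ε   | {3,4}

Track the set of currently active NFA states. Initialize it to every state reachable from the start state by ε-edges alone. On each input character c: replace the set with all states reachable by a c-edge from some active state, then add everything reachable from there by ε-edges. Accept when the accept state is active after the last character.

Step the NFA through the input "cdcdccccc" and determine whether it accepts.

Answer: ACCEPT

Trace:
S₀ = ε-closure({0}) = {0}
'c' @ 1: {1,2,3,4}  (accept∈set)
'd' @ 2: {3,4,5}  (accept∈set)
'c' @ 3: {3,4,5}  (accept∈set)
'd' @ 4: {3,4,5}  (accept∈set)
'c' @ 5: {3,4,5}  (accept∈set)
'c' @ 6: {3,4,5}  (accept∈set)
'c' @ 7: {3,4,5}  (accept∈set)
'c' @ 8: {3,4,5}  (accept∈set)
'c' @ 9: {3,4,5}  (accept∈set)
after full input: {3,4,5}  (accept=3 in)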